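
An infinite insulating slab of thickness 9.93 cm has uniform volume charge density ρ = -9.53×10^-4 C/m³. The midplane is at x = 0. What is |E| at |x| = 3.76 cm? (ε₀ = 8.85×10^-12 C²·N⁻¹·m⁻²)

|E| = 4.05×10^6 N/C

By symmetry E is perpendicular to the slab. A Gaussian pillbox from −3.76 cm to +3.76 cm (face area A) lies entirely within the slab.
Q_enc = ρ·(2x)·A and flux = 2EA, so 2EA = 2ρxA/ε₀ ⇒ E = |ρ|x/ε₀.
E = (9.53×10^-4)(0.0376)/(8.85×10^-12) = 4.05×10^6 N/C.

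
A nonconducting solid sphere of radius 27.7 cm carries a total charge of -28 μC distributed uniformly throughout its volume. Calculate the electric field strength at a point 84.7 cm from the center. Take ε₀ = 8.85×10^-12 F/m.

E = 3.51×10^5 N/C

Take a concentric spherical Gaussian surface of radius r = 84.7 cm (r > R, so the entire charge is enclosed).
Q_enc = -28 μC = -2.80e-5 C.
By Gauss's law, ∮E·dA = E·4πr² = Q_enc/ε₀.
E = |Q_enc|/(4πε₀r²) = (2.80×10^-5)/(4π·8.85×10^-12·(0.847)²) = 3.51e5 N/C.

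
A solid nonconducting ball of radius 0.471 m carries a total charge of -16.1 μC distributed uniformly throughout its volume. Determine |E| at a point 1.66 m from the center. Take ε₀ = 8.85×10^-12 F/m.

|E| ≈ 5.25e4 N/C

Use a concentric Gaussian sphere at r = 1.66 m (r > R, so the entire charge is enclosed).
Q_enc = -16.1 μC = -1.61×10^-5 C.
Applying ∮E·dA = Q_enc/ε₀ with Φ = E(4πr²):
E = |Q_enc|/(4πε₀r²) = (1.61×10^-5)/(4π·8.85×10^-12·(1.66)²) = 5.25e4 N/C.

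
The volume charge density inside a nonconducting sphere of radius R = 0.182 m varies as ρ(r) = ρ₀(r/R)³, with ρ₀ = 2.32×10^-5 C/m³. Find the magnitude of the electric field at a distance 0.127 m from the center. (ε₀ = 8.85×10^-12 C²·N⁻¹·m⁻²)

Symmetry ⇒ E = E(r) r̂. Gaussian sphere of radius r = 0.127 m (r < R).
Q_enc = ∫₀^r ρ(r')·4πr'² dr' = (4πρ₀/R³) ∫₀^r r'^5 dr' = 4πρ₀ r^6/(6·R³) = 3.382e-8 C.
Applying ∮E·dA = Q_enc/ε₀ with Φ = E(4πr²):
E = |Q_enc|/(4πε₀r²) = (3.382×10^-8)/(4π·8.85×10^-12·(0.127)²) = 1.89×10^4 N/C.

1.89×10^4 V/m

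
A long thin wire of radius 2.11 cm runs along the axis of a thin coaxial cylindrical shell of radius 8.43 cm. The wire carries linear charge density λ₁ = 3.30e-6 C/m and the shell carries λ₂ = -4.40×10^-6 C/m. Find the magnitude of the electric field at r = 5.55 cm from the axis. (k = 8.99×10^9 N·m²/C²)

Take a coaxial cylindrical Gaussian surface of radius r = 5.55 cm and length L (between the conductors, 2.11 cm < r < 8.43 cm).
Only the inner wire is enclosed; the outer shell contributes nothing inside itself. λ_enc = λ₁ = 3.30×10^-6 C/m.
By Gauss's law (flux through the curved wall only), E·2πrL = λ_enc L/ε₀.
E = 2k|λ_enc|/r = 2(8.99×10^9)(3.30e-6)/(0.0555) = 1.07×10^6 N/C.

E = 1.07×10^6 V/m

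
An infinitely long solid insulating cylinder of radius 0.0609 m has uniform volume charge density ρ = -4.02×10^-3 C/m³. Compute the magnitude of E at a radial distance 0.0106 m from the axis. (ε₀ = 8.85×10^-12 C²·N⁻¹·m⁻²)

|E| ≈ 2.41e6 V/m

Coaxial Gaussian cylinder, radius r = 0.0106 m, length L (r < R).
Charge inside radius r per length L is ρ·πr²·L, so λ_enc = ρπr² = -1.419×10^-6 C/m.
Gauss's law: E·2πrL = λ_enc L/ε₀.
E = |λ_enc|/(2πε₀r) = (1.419e-6)/(2π·8.85×10^-12·0.0106) = 2.41e6 N/C.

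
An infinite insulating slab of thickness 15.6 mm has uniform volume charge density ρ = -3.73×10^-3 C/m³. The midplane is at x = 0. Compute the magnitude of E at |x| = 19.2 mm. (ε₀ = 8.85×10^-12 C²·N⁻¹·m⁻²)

The point |x| = 19.2 mm lies outside the slab (half-thickness 0.0078 m). A symmetric pillbox spanning the full slab encloses Q_enc = ρ·d·A.
Flux = 2EA ⇒ E = |ρ|d/(2ε₀), independent of distance outside.
E = (3.73e-3)(0.0156)/(2·8.85×10^-12) = 3.29e6 N/C.

E ≈ 3.29e6 V/m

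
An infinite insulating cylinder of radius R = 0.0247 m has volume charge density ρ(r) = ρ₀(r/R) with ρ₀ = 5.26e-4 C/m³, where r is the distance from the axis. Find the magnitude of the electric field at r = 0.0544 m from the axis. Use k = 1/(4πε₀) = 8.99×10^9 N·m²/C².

E ≈ 2.22×10^5 V/m

Take a coaxial cylindrical Gaussian surface of radius r = 0.0544 m and length L (r > R, full charge per length enclosed).
λ_enc = 2π ∫₀^R ρ₀(r'/R)^1 r' dr' = 2πρ₀R²/3 = 6.721×10^-7 C/m.
Since E is radial and uniform over the curved surface, Φ = E·2πrL = Q_enc/ε₀ = λ_enc L/ε₀.
E = 2k|λ_enc|/r = 2(8.99×10^9)(6.721×10^-7)/(0.0544) = 2.22×10^5 N/C.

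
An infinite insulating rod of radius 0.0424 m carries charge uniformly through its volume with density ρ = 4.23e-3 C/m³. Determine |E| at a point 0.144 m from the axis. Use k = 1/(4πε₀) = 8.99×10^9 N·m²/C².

2.98×10^6 N/C

By cylindrical symmetry E is radial; use a coaxial Gaussian cylinder of radius 0.144 m and length L (r > 0.0424 m, full cross-section enclosed).
λ_enc = ρ·πR² = (4.23×10^-3)π(0.0424)² = 2.389×10^-5 C/m.
Applying ∮E·dA = Q_enc/ε₀ with the end caps contributing no flux:
E = 2k|λ_enc|/r = 2(8.99×10^9)(2.389×10^-5)/(0.144) = 2.98e6 N/C.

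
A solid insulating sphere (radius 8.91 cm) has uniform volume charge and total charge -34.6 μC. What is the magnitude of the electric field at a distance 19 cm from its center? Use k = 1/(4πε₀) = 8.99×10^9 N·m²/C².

Take a concentric spherical Gaussian surface of radius r = 19 cm (r > R, so the entire charge is enclosed).
Q_enc = -34.6 μC = -3.46×10^-5 C.
Applying ∮E·dA = Q_enc/ε₀ with Φ = E(4πr²):
E = k|Q_enc|/r² = (8.99×10^9)(3.46×10^-5)/(0.19)² = 8.62×10^6 N/C.

E ≈ 8.62×10^6 V/m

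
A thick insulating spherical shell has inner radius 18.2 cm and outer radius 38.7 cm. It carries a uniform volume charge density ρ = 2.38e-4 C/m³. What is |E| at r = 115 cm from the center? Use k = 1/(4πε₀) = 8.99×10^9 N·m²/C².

By spherical symmetry E is radial; choose a Gaussian sphere of radius r = 115 cm (r > 38.7 cm, enclosing the whole shell).
Q_enc = ρ·(4π/3)(b³ − a³) = (2.38×10^-4)·(4π/3)·((0.387)³ − (0.182)³) = 5.177e-5 C.
Applying ∮E·dA = Q_enc/ε₀ with Φ = E(4πr²):
E = k|Q_enc|/r² = (8.99×10^9)(5.177×10^-5)/(1.15)² = 3.52×10^5 N/C.

E ≈ 3.52×10^5 N/C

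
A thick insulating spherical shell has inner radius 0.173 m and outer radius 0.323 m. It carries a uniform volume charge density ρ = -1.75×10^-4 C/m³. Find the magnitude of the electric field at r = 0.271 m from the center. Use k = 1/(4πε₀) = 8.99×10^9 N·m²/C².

1.32×10^6 N/C

By spherical symmetry E is radial; choose a Gaussian sphere of radius r = 0.271 m (within the shell material, 0.173 m < r < 0.323 m).
Enclosed charge is the volume from a to r: Q_enc = (4π/3)ρ(r³ − a³) = -1.079e-5 C.
By Gauss's law, ∮E·dA = E·4πr² = Q_enc/ε₀.
E = k|Q_enc|/r² = (8.99×10^9)(1.079×10^-5)/(0.271)² = 1.32×10^6 N/C.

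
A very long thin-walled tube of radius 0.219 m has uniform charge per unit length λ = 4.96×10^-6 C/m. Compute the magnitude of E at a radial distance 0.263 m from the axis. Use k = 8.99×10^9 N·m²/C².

By cylindrical symmetry E is radial; use a coaxial Gaussian cylinder of radius 0.263 m and length L (r > 0.219 m).
The full line charge is enclosed: λ_enc = 4.96×10^-6 C/m.
Gauss's law: E·2πrL = λ_enc L/ε₀.
E = 2k|λ_enc|/r = 2(8.99×10^9)(4.96e-6)/(0.263) = 3.39×10^5 N/C.

3.39e5 V/m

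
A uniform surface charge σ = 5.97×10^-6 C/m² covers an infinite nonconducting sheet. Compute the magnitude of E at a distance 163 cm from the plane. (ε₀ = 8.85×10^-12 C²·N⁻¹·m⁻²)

The symmetry is planar: E is normal to the sheet and the same magnitude on both sides. Take a pillbox straddling the sheet with end-cap area A.
Only the two end caps contribute flux: Φ = 2EA. With Q_enc = σA, Gauss's law gives E = |σ|/(2ε₀).
E = |σ|/(2ε₀) = (5.97e-6)/(2·8.85×10^-12) = 3.37×10^5 N/C.

3.37e5 N/C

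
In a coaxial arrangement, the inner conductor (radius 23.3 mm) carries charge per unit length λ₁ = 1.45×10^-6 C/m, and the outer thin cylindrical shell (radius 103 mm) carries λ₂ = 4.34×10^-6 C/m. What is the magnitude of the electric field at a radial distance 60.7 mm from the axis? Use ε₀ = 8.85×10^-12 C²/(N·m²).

|E| = 4.30×10^5 N/C

Take a coaxial cylindrical Gaussian surface of radius r = 60.7 mm and length L (between the conductors, 23.3 mm < r < 103 mm).
The shell at 103 mm lies outside the Gaussian surface, so λ_enc = λ₁ = 1.45×10^-6 C/m.
By Gauss's law (flux through the curved wall only), E·2πrL = λ_enc L/ε₀.
E = |λ_enc|/(2πε₀r) = (1.45e-6)/(2π·8.85×10^-12·0.0607) = 4.30e5 N/C.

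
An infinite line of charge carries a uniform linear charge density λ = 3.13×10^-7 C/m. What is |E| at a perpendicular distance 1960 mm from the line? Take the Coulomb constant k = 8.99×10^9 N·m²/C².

Choose a coaxial cylinder of radius r = 1960 mm (arbitrary length L) as the Gaussian surface.
Q_enc = λL, so λ_enc = 3.13×10^-7 C/m.
Applying ∮E·dA = Q_enc/ε₀ with the end caps contributing no flux:
E = 2k|λ_enc|/r = 2(8.99×10^9)(3.13e-7)/(1.96) = 2.87×10^3 N/C.

|E| ≈ 2.87×10^3 N/C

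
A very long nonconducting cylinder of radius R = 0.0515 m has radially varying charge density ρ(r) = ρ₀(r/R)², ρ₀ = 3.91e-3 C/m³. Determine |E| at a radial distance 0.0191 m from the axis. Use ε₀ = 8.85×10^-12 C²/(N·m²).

By cylindrical symmetry E is radial; use a coaxial Gaussian cylinder of radius 0.0191 m and length L (r < R).
λ_enc = ∫₀^r ρ(r')·2πr' dr' = (2πρ₀/R²)·r^4/4 = 3.082×10^-7 C/m.
Gauss's law: E·2πrL = λ_enc L/ε₀.
E = |λ_enc|/(2πε₀r) = (3.082×10^-7)/(2π·8.85×10^-12·0.0191) = 2.90×10^5 N/C.

E = 2.90×10^5 N/C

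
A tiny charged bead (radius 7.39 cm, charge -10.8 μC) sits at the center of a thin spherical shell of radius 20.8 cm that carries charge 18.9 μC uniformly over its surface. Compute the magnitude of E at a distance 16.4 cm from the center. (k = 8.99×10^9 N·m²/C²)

Take a concentric spherical Gaussian surface of radius r = 16.4 cm (between the bodies, 7.39 cm < r < 20.8 cm).
The shell at 20.8 cm lies outside the Gaussian surface, so Q_enc = -10.8 μC = -1.08×10^-5 C.
Since E is radial and uniform over the Gaussian sphere, Φ = E·4πr² = Q_enc/ε₀.
E = k|Q_enc|/r² = (8.99×10^9)(1.08e-5)/(0.164)² = 3.61×10^6 N/C.

E = 3.61×10^6 N/C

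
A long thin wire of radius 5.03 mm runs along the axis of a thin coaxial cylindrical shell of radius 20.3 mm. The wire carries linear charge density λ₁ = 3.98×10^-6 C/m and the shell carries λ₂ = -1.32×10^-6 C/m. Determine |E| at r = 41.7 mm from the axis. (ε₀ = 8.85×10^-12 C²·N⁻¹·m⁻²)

1.15e6 V/m

Choose a coaxial cylinder of radius r = 41.7 mm (arbitrary length L) as the Gaussian surface (r > 20.3 mm, enclosing both).
λ_enc = λ₁ + λ₂ = (3.98×10^-6) + (-1.32e-6) = 2.66×10^-6 C/m.
Applying ∮E·dA = Q_enc/ε₀ with the end caps contributing no flux:
E = |λ_enc|/(2πε₀r) = (2.66×10^-6)/(2π·8.85×10^-12·0.0417) = 1.15×10^6 N/C.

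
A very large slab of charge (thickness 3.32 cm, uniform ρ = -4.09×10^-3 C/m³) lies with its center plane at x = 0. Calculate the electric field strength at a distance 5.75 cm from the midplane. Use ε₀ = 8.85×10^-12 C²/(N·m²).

7.67×10^6 N/C

The point |x| = 5.75 cm lies outside the slab (half-thickness 0.0166 m). A symmetric pillbox spanning the full slab encloses Q_enc = ρ·d·A.
Flux = 2EA ⇒ E = |ρ|d/(2ε₀), independent of distance outside.
E = (4.09e-3)(0.0332)/(2·8.85×10^-12) = 7.67e6 N/C.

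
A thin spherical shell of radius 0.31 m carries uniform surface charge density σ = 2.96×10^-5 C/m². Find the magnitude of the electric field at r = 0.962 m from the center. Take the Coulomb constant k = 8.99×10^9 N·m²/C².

3.47×10^5 N/C

Symmetry ⇒ E = E(r) r̂. Gaussian sphere of radius r = 0.962 m (r > 0.31 m).
The entire shell is enclosed: Q_enc = σ·4πR² = (2.96e-5)·4π·(0.31)² = 3.575×10^-5 C.
Gauss's law: E·4πr² = Q_enc/ε₀.
E = k|Q_enc|/r² = (8.99×10^9)(3.575×10^-5)/(0.962)² = 3.47×10^5 N/C.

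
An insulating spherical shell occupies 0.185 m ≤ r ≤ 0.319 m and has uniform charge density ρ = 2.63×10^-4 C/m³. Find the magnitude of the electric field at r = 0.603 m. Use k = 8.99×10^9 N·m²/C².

Use a concentric Gaussian sphere at r = 0.603 m (r > 0.319 m, enclosing the whole shell).
Q_enc = ρ·(4π/3)(b³ − a³) = (2.63e-4)·(4π/3)·((0.319)³ − (0.185)³) = 2.879×10^-5 C.
By Gauss's law, ∮E·dA = E·4πr² = Q_enc/ε₀.
E = k|Q_enc|/r² = (8.99×10^9)(2.879×10^-5)/(0.603)² = 7.12e5 N/C.

7.12×10^5 V/m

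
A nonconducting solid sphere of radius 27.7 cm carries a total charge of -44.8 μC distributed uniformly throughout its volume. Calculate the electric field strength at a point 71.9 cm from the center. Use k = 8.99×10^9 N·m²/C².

E ≈ 7.79e5 N/C

Symmetry ⇒ E = E(r) r̂. Gaussian sphere of radius r = 71.9 cm (r > R, so the entire charge is enclosed).
Q_enc = -44.8 μC = -4.48e-5 C.
By Gauss's law, ∮E·dA = E·4πr² = Q_enc/ε₀.
E = k|Q_enc|/r² = (8.99×10^9)(4.48e-5)/(0.719)² = 7.79×10^5 N/C.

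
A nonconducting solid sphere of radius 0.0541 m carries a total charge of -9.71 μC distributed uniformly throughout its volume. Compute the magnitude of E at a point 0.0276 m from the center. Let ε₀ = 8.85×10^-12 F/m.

Use a concentric Gaussian sphere at r = 0.0276 m (r < R).
Only the charge within r is enclosed: Q_enc = Q·(r/R)³ = (-9.71 μC)·(0.0276 m/0.0541 m)³ = -1.289×10^-6 C.
Applying ∮E·dA = Q_enc/ε₀ with Φ = E(4πr²):
E = |Q_enc|/(4πε₀r²) = (1.289×10^-6)/(4π·8.85×10^-12·(0.0276)²) = 1.52×10^7 N/C.

|E| = 1.52×10^7 V/m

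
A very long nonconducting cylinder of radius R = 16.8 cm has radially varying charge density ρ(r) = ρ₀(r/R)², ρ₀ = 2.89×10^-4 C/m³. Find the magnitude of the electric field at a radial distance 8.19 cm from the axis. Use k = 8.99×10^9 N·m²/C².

Choose a coaxial cylinder of radius r = 8.19 cm (arbitrary length L) as the Gaussian surface (r < R).
λ_enc = ∫₀^r ρ(r')·2πr' dr' = (2πρ₀/R²)·r^4/4 = 7.237×10^-7 C/m.
Gauss's law: E·2πrL = λ_enc L/ε₀.
E = 2k|λ_enc|/r = 2(8.99×10^9)(7.237×10^-7)/(0.0819) = 1.59×10^5 N/C.

|E| ≈ 1.59×10^5 V/m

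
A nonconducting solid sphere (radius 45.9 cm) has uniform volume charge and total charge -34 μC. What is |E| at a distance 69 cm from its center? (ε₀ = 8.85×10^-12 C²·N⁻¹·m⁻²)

By spherical symmetry E is radial; choose a Gaussian sphere of radius r = 69 cm (r > R, so the entire charge is enclosed).
Q_enc = -34 μC = -3.40×10^-5 C.
By Gauss's law, ∮E·dA = E·4πr² = Q_enc/ε₀.
E = |Q_enc|/(4πε₀r²) = (3.40e-5)/(4π·8.85×10^-12·(0.69)²) = 6.42e5 N/C.

E ≈ 6.42e5 V/m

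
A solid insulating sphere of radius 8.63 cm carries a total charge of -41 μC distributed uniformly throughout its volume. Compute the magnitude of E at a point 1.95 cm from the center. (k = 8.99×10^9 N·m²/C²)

E = 1.12×10^7 N/C

Take a concentric spherical Gaussian surface of radius r = 1.95 cm (r < R).
For a uniform sphere the enclosed fraction is (r/R)³, so Q_enc = (-41 μC)(0.0195/0.0863)³ = -4.73×10^-7 C.
Gauss's law: E·4πr² = Q_enc/ε₀.
E = k|Q_enc|/r² = (8.99×10^9)(4.73×10^-7)/(0.0195)² = 1.12×10^7 N/C.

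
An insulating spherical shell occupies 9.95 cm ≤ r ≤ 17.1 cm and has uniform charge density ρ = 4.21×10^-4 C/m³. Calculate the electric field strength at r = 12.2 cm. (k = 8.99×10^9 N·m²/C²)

E ≈ 8.85e5 V/m

By spherical symmetry E is radial; choose a Gaussian sphere of radius r = 12.2 cm (within the shell material, 9.95 cm < r < 17.1 cm).
Enclosed charge is the volume from a to r: Q_enc = (4π/3)ρ(r³ − a³) = 1.465×10^-6 C.
Since E is radial and uniform over the Gaussian sphere, Φ = E·4πr² = Q_enc/ε₀.
E = k|Q_enc|/r² = (8.99×10^9)(1.465e-6)/(0.122)² = 8.85×10^5 N/C.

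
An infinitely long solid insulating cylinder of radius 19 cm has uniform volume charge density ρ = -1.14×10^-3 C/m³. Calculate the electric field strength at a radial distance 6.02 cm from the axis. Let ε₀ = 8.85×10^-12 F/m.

Choose a coaxial cylinder of radius r = 6.02 cm (arbitrary length L) as the Gaussian surface (r < R).
Enclosed charge per unit length: λ_enc = ρ·πr² = (-1.14e-3)π(0.0602)² = -1.298×10^-5 C/m.
By Gauss's law (flux through the curved wall only), E·2πrL = λ_enc L/ε₀.
E = |λ_enc|/(2πε₀r) = (1.298e-5)/(2π·8.85×10^-12·0.0602) = 3.88×10^6 N/C.

|E| = 3.88×10^6 N/C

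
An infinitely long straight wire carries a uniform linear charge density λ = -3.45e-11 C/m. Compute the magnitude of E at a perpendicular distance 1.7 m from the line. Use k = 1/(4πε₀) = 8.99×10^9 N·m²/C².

Coaxial Gaussian cylinder, radius r = 1.7 m, length L.
Q_enc = λL, so λ_enc = -3.45×10^-11 C/m.
Gauss's law: E·2πrL = λ_enc L/ε₀.
E = 2k|λ_enc|/r = 2(8.99×10^9)(3.45×10^-11)/(1.7) = 0.365 N/C.

|E| = 0.365 N/C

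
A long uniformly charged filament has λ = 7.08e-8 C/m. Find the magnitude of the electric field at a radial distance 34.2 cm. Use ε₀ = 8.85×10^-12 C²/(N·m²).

E = 3.72×10^3 N/C

Take a coaxial cylindrical Gaussian surface of radius r = 34.2 cm and length L.
Q_enc = λL, so λ_enc = 7.08e-8 C/m.
Applying ∮E·dA = Q_enc/ε₀ with the end caps contributing no flux:
E = |λ_enc|/(2πε₀r) = (7.08×10^-8)/(2π·8.85×10^-12·0.342) = 3.72×10^3 N/C.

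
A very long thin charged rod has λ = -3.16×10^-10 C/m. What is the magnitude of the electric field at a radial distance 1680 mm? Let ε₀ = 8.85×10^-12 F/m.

Coaxial Gaussian cylinder, radius r = 1680 mm, length L.
Q_enc = λL, so λ_enc = -3.16e-10 C/m.
Gauss's law: E·2πrL = λ_enc L/ε₀.
E = |λ_enc|/(2πε₀r) = (3.16×10^-10)/(2π·8.85×10^-12·1.68) = 3.38 N/C.

E ≈ 3.38 V/m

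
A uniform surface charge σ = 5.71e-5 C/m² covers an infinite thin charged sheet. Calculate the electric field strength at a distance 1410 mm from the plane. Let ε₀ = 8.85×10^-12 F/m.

The symmetry is planar: E is normal to the sheet and the same magnitude on both sides. Take a pillbox straddling the sheet with end-cap area A.
Flux Φ = 2EA and Q_enc = σA, so 2EA = σA/ε₀ ⇒ E = |σ|/(2ε₀), independent of distance.
E = |σ|/(2ε₀) = (5.71×10^-5)/(2·8.85×10^-12) = 3.23×10^6 N/C.

|E| ≈ 3.23×10^6 V/m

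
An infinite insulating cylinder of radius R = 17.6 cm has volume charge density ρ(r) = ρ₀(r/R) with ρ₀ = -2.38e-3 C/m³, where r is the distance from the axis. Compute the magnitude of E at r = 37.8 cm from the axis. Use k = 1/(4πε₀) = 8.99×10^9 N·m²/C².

E = 7.34×10^6 N/C

Coaxial Gaussian cylinder, radius r = 37.8 cm, length L (r > R, full charge per length enclosed).
λ_enc = 2π ∫₀^R ρ₀(r'/R)^1 r' dr' = 2πρ₀R²/3 = -1.544×10^-4 C/m.
Since E is radial and uniform over the curved surface, Φ = E·2πrL = Q_enc/ε₀ = λ_enc L/ε₀.
E = 2k|λ_enc|/r = 2(8.99×10^9)(1.544×10^-4)/(0.378) = 7.34×10^6 N/C.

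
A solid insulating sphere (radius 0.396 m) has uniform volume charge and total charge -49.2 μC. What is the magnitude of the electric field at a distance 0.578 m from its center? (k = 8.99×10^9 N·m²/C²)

|E| = 1.32e6 N/C

By spherical symmetry E is radial; choose a Gaussian sphere of radius r = 0.578 m (r > R, so the entire charge is enclosed).
Q_enc = -49.2 μC = -4.92×10^-5 C.
By Gauss's law, ∮E·dA = E·4πr² = Q_enc/ε₀.
E = k|Q_enc|/r² = (8.99×10^9)(4.92e-5)/(0.578)² = 1.32×10^6 N/C.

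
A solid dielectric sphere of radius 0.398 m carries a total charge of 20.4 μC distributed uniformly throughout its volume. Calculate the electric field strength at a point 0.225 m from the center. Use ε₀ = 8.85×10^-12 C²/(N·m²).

By spherical symmetry E is radial; choose a Gaussian sphere of radius r = 0.225 m (r < R).
For a uniform sphere the enclosed fraction is (r/R)³, so Q_enc = (20.4 μC)(0.225/0.398)³ = 3.686×10^-6 C.
Since E is radial and uniform over the Gaussian sphere, Φ = E·4πr² = Q_enc/ε₀.
E = |Q_enc|/(4πε₀r²) = (3.686×10^-6)/(4π·8.85×10^-12·(0.225)²) = 6.55e5 N/C.

E ≈ 6.55×10^5 N/C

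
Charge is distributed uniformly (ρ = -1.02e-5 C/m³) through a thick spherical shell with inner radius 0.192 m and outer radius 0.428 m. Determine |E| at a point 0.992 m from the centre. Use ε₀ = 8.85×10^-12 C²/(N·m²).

Use a concentric Gaussian sphere at r = 0.992 m (r > 0.428 m, enclosing the whole shell).
Q_enc = ρ·(4π/3)(b³ − a³) = (-1.02e-5)·(4π/3)·((0.428)³ − (0.192)³) = -3.047×10^-6 C.
Applying ∮E·dA = Q_enc/ε₀ with Φ = E(4πr²):
E = |Q_enc|/(4πε₀r²) = (3.047×10^-6)/(4π·8.85×10^-12·(0.992)²) = 2.78e4 N/C.

E ≈ 2.78×10^4 N/C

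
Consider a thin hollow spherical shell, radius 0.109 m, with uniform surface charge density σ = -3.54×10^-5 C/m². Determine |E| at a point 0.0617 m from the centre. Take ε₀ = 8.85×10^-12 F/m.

Use a concentric Gaussian sphere at r = 0.0617 m (inside the shell, r < 0.109 m).
No charge lies within this surface, so Q_enc = 0 and Gauss's law gives E·4πr² = 0 ⇒ E = 0.

E = 0 (no enclosed charge)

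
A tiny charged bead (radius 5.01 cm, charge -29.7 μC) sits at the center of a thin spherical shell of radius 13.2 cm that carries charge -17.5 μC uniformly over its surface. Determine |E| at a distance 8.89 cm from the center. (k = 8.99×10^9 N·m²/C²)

|E| ≈ 3.38×10^7 V/m

Symmetry ⇒ E = E(r) r̂. Gaussian sphere of radius r = 8.89 cm (between the bodies, 5.01 cm < r < 13.2 cm).
The shell at 13.2 cm lies outside the Gaussian surface, so Q_enc = -29.7 μC = -2.97e-5 C.
Applying ∮E·dA = Q_enc/ε₀ with Φ = E(4πr²):
E = k|Q_enc|/r² = (8.99×10^9)(2.97×10^-5)/(0.0889)² = 3.38×10^7 N/C.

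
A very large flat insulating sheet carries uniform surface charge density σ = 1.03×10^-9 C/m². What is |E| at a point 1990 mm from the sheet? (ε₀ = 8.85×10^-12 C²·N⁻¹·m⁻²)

E = 58.2 N/C

Choose a cylindrical pillbox piercing the sheet, end faces (area A) parallel to it.
Flux Φ = 2EA and Q_enc = σA, so 2EA = σA/ε₀ ⇒ E = |σ|/(2ε₀), independent of distance.
E = |σ|/(2ε₀) = (1.03×10^-9)/(2·8.85×10^-12) = 58.2 N/C.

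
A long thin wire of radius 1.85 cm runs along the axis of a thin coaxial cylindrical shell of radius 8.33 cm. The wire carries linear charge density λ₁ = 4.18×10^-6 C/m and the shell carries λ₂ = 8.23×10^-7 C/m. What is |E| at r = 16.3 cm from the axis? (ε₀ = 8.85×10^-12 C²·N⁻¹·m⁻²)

|E| ≈ 5.52×10^5 N/C

Choose a coaxial cylinder of radius r = 16.3 cm (arbitrary length L) as the Gaussian surface (r > 8.33 cm, enclosing both).
λ_enc = λ₁ + λ₂ = (4.18e-6) + (8.23×10^-7) = 5.003×10^-6 C/m.
Applying ∮E·dA = Q_enc/ε₀ with the end caps contributing no flux:
E = |λ_enc|/(2πε₀r) = (5.003e-6)/(2π·8.85×10^-12·0.163) = 5.52×10^5 N/C.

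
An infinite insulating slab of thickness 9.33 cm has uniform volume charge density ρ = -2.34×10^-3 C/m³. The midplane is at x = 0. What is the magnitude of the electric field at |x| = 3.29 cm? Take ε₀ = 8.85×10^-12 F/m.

|E| ≈ 8.70×10^6 V/m

By symmetry E is perpendicular to the slab. A Gaussian pillbox from −3.29 cm to +3.29 cm (face area A) lies entirely within the slab.
Q_enc = ρ·(2x)·A and flux = 2EA, so 2EA = 2ρxA/ε₀ ⇒ E = |ρ|x/ε₀.
E = (2.34×10^-3)(0.0329)/(8.85×10^-12) = 8.70×10^6 N/C.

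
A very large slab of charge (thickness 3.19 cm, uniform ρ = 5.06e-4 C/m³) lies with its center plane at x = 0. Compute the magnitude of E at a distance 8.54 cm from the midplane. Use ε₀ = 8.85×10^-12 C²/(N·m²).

9.12×10^5 V/m

The point |x| = 8.54 cm lies outside the slab (half-thickness 0.01595 m). A symmetric pillbox spanning the full slab encloses Q_enc = ρ·d·A.
Flux = 2EA ⇒ E = |ρ|d/(2ε₀), independent of distance outside.
E = (5.06×10^-4)(0.0319)/(2·8.85×10^-12) = 9.12×10^5 N/C.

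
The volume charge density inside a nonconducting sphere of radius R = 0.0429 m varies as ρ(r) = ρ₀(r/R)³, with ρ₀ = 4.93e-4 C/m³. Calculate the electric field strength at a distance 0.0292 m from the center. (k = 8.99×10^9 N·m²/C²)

E ≈ 8.55×10^4 V/m

Symmetry ⇒ E = E(r) r̂. Gaussian sphere of radius r = 0.0292 m (r < R).
Integrate the density: Q_enc = 4π ∫₀^r ρ₀(r'/R)^3 r'² dr' = 4πρ₀ r^6/(6·R³) = 8.106×10^-9 C.
Gauss's law: E·4πr² = Q_enc/ε₀.
E = k|Q_enc|/r² = (8.99×10^9)(8.106e-9)/(0.0292)² = 8.55×10^4 N/C.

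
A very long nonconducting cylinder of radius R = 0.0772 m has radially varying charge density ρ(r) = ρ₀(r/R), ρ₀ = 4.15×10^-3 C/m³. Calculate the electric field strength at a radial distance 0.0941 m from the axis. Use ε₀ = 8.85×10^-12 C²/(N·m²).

Take a coaxial cylindrical Gaussian surface of radius r = 0.0941 m and length L (r > R, full charge per length enclosed).
λ_enc = 2π ∫₀^R ρ₀(r'/R)^1 r' dr' = 2πρ₀R²/3 = 5.18×10^-5 C/m.
Applying ∮E·dA = Q_enc/ε₀ with the end caps contributing no flux:
E = |λ_enc|/(2πε₀r) = (5.18×10^-5)/(2π·8.85×10^-12·0.0941) = 9.90×10^6 N/C.

|E| ≈ 9.90×10^6 N/C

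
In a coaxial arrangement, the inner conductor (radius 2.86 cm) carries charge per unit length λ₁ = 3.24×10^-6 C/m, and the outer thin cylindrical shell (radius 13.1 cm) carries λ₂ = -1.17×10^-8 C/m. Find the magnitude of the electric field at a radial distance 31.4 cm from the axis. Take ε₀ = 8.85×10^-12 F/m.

|E| ≈ 1.85×10^5 N/C

Choose a coaxial cylinder of radius r = 31.4 cm (arbitrary length L) as the Gaussian surface (r > 13.1 cm, enclosing both).
λ_enc = λ₁ + λ₂ = (3.24×10^-6) + (-1.17×10^-8) = 3.228e-6 C/m.
Applying ∮E·dA = Q_enc/ε₀ with the end caps contributing no flux:
E = |λ_enc|/(2πε₀r) = (3.228e-6)/(2π·8.85×10^-12·0.314) = 1.85×10^5 N/C.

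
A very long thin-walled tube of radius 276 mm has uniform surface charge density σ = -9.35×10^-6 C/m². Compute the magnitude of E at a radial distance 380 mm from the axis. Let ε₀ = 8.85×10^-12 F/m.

Take a coaxial cylindrical Gaussian surface of radius r = 380 mm and length L (r > 276 mm).
The whole shell is enclosed: λ_enc = σ·2πR = (-9.35e-6)·2π·(0.276) = -1.621×10^-5 C/m.
By Gauss's law (flux through the curved wall only), E·2πrL = λ_enc L/ε₀.
E = |λ_enc|/(2πε₀r) = (1.621e-5)/(2π·8.85×10^-12·0.38) = 7.67×10^5 N/C.

E ≈ 7.67×10^5 N/C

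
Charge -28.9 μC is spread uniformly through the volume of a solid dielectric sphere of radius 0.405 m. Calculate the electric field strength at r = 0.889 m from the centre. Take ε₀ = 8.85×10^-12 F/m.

|E| = 3.29×10^5 V/m

By spherical symmetry E is radial; choose a Gaussian sphere of radius r = 0.889 m (r > R, so the entire charge is enclosed).
Q_enc = -28.9 μC = -2.89e-5 C.
By Gauss's law, ∮E·dA = E·4πr² = Q_enc/ε₀.
E = |Q_enc|/(4πε₀r²) = (2.89e-5)/(4π·8.85×10^-12·(0.889)²) = 3.29e5 N/C.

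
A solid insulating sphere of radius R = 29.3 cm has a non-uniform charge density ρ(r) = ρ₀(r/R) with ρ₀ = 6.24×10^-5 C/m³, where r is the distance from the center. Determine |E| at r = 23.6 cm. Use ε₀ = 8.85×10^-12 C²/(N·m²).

|E| = 3.35×10^5 N/C

By spherical symmetry E is radial; choose a Gaussian sphere of radius r = 23.6 cm (r < R).
Integrate the density: Q_enc = 4π ∫₀^r ρ₀(r'/R)^1 r'² dr' = 4πρ₀ r^4/(4·R) = 2.075×10^-6 C.
By Gauss's law, ∮E·dA = E·4πr² = Q_enc/ε₀.
E = |Q_enc|/(4πε₀r²) = (2.075×10^-6)/(4π·8.85×10^-12·(0.236)²) = 3.35×10^5 N/C.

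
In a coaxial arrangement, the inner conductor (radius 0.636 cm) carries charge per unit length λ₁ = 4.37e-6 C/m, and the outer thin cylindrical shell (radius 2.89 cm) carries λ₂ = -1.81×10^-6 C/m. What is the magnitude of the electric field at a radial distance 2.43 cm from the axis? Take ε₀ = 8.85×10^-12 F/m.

|E| = 3.23×10^6 N/C

Choose a coaxial cylinder of radius r = 2.43 cm (arbitrary length L) as the Gaussian surface (between the conductors, 0.636 cm < r < 2.89 cm).
The shell at 2.89 cm lies outside the Gaussian surface, so λ_enc = λ₁ = 4.37e-6 C/m.
Applying ∮E·dA = Q_enc/ε₀ with the end caps contributing no flux:
E = |λ_enc|/(2πε₀r) = (4.37e-6)/(2π·8.85×10^-12·0.0243) = 3.23×10^6 N/C.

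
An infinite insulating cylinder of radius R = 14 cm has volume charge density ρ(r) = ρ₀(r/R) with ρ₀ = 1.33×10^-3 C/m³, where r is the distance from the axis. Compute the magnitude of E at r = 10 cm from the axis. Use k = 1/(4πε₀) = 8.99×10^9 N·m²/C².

E ≈ 3.58×10^6 N/C

Take a coaxial cylindrical Gaussian surface of radius r = 10 cm and length L (r < R).
Integrating ρ over the cross-section to radius r: λ_enc = (2πρ₀/R) ∫₀^r r'^2 dr' = 2πρ₀ r^3/(3·R) = 1.99e-5 C/m.
Since E is radial and uniform over the curved surface, Φ = E·2πrL = Q_enc/ε₀ = λ_enc L/ε₀.
E = 2k|λ_enc|/r = 2(8.99×10^9)(1.99e-5)/(0.1) = 3.58×10^6 N/C.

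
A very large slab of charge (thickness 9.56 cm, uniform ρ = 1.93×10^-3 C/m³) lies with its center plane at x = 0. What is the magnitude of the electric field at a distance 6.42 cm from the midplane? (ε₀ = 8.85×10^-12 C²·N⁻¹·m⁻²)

The point |x| = 6.42 cm lies outside the slab (half-thickness 0.0478 m). A symmetric pillbox spanning the full slab encloses Q_enc = ρ·d·A.
Flux = 2EA ⇒ E = |ρ|d/(2ε₀), independent of distance outside.
E = (1.93×10^-3)(0.0956)/(2·8.85×10^-12) = 1.04e7 N/C.

|E| = 1.04×10^7 N/C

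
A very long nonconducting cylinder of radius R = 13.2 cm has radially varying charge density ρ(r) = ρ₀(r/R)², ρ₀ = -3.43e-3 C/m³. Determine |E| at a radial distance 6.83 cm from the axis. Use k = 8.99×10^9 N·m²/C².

|E| = 1.77×10^6 N/C

Take a coaxial cylindrical Gaussian surface of radius r = 6.83 cm and length L (r < R).
λ_enc = ∫₀^r ρ(r')·2πr' dr' = (2πρ₀/R²)·r^4/4 = -6.729×10^-6 C/m.
Applying ∮E·dA = Q_enc/ε₀ with the end caps contributing no flux:
E = 2k|λ_enc|/r = 2(8.99×10^9)(6.729×10^-6)/(0.0683) = 1.77×10^6 N/C.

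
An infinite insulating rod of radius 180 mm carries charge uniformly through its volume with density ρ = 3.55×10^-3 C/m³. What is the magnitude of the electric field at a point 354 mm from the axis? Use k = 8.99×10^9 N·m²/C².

Take a coaxial cylindrical Gaussian surface of radius r = 354 mm and length L (r > 180 mm, full cross-section enclosed).
λ_enc = ρ·πR² = (3.55e-3)π(0.18)² = 3.613×10^-4 C/m.
Applying ∮E·dA = Q_enc/ε₀ with the end caps contributing no flux:
E = 2k|λ_enc|/r = 2(8.99×10^9)(3.613e-4)/(0.354) = 1.84×10^7 N/C.

E = 1.84×10^7 N/C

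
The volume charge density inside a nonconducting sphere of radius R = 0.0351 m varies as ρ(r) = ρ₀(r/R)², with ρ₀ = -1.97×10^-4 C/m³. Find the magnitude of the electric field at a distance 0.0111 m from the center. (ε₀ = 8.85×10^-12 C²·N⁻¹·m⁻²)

|E| = 4.94e3 N/C

By spherical symmetry E is radial; choose a Gaussian sphere of radius r = 0.0111 m (r < R).
Integrate the density: Q_enc = 4π ∫₀^r ρ₀(r'/R)^2 r'² dr' = 4πρ₀ r^5/(5·R²) = -6.772×10^-11 C.
Applying ∮E·dA = Q_enc/ε₀ with Φ = E(4πr²):
E = |Q_enc|/(4πε₀r²) = (6.772×10^-11)/(4π·8.85×10^-12·(0.0111)²) = 4.94×10^3 N/C.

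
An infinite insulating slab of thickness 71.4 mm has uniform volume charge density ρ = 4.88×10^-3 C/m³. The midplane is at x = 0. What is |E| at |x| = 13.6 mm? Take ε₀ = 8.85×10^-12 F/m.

E = 7.50×10^6 N/C

By symmetry E is perpendicular to the slab. A Gaussian pillbox from −13.6 mm to +13.6 mm (face area A) lies entirely within the slab.
Q_enc = ρ·(2x)·A and flux = 2EA, so 2EA = 2ρxA/ε₀ ⇒ E = |ρ|x/ε₀.
E = (4.88×10^-3)(0.0136)/(8.85×10^-12) = 7.50×10^6 N/C.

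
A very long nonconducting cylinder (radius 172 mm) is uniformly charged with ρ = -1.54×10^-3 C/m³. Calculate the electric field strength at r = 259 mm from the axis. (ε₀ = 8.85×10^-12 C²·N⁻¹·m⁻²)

Take a coaxial cylindrical Gaussian surface of radius r = 259 mm and length L (r > 172 mm, full cross-section enclosed).
λ_enc = ρ·πR² = (-1.54×10^-3)π(0.172)² = -1.431e-4 C/m.
By Gauss's law (flux through the curved wall only), E·2πrL = λ_enc L/ε₀.
E = |λ_enc|/(2πε₀r) = (1.431×10^-4)/(2π·8.85×10^-12·0.259) = 9.94e6 N/C.

E = 9.94e6 N/C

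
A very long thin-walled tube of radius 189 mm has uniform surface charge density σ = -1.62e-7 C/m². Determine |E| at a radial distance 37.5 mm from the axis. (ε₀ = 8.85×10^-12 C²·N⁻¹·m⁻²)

By cylindrical symmetry E is radial; use a coaxial Gaussian cylinder of radius 37.5 mm and length L (r < 189 mm, inside the shell).
All the surface charge lies outside this cylinder: Q_enc = 0, hence E = 0.

E = 0 (no enclosed charge)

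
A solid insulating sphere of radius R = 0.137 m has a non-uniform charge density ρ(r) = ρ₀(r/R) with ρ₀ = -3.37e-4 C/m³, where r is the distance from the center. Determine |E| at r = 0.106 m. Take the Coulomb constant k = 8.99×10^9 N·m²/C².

By spherical symmetry E is radial; choose a Gaussian sphere of radius r = 0.106 m (r < R).
Q_enc = ∫₀^r ρ(r')·4πr'² dr' = (4πρ₀/R) ∫₀^r r'^3 dr' = 4πρ₀ r^4/(4·R) = -9.756×10^-7 C.
Gauss's law: E·4πr² = Q_enc/ε₀.
E = k|Q_enc|/r² = (8.99×10^9)(9.756e-7)/(0.106)² = 7.81×10^5 N/C.

|E| ≈ 7.81×10^5 N/C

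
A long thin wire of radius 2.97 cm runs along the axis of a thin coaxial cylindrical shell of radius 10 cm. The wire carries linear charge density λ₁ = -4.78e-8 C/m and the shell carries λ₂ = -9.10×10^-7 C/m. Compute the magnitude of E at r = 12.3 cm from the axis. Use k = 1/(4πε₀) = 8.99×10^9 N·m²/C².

E = 1.40e5 N/C

Take a coaxial cylindrical Gaussian surface of radius r = 12.3 cm and length L (r > 10 cm, enclosing both).
λ_enc = λ₁ + λ₂ = (-4.78×10^-8) + (-9.10×10^-7) = -9.578×10^-7 C/m.
By Gauss's law (flux through the curved wall only), E·2πrL = λ_enc L/ε₀.
E = 2k|λ_enc|/r = 2(8.99×10^9)(9.578e-7)/(0.123) = 1.40×10^5 N/C.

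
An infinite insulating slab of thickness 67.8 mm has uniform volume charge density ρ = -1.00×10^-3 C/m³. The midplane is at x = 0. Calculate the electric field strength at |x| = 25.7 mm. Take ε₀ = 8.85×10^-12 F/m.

E ≈ 2.90×10^6 N/C

By symmetry E is perpendicular to the slab. A Gaussian pillbox from −25.7 mm to +25.7 mm (face area A) lies entirely within the slab.
Q_enc = ρ·(2x)·A and flux = 2EA, so 2EA = 2ρxA/ε₀ ⇒ E = |ρ|x/ε₀.
E = (1.00×10^-3)(0.0257)/(8.85×10^-12) = 2.90e6 N/C.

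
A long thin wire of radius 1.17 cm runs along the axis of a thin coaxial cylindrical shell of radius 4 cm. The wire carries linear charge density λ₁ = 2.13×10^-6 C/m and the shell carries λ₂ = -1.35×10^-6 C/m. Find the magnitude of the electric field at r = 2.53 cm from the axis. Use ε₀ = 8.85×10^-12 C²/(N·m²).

E ≈ 1.51×10^6 V/m

Coaxial Gaussian cylinder, radius r = 2.53 cm, length L (between the conductors, 1.17 cm < r < 4 cm).
The shell at 4 cm lies outside the Gaussian surface, so λ_enc = λ₁ = 2.13e-6 C/m.
By Gauss's law (flux through the curved wall only), E·2πrL = λ_enc L/ε₀.
E = |λ_enc|/(2πε₀r) = (2.13e-6)/(2π·8.85×10^-12·0.0253) = 1.51×10^6 N/C.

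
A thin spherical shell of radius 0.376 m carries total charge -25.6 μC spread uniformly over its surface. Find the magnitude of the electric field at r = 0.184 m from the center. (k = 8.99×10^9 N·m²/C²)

|E| = 0 N/C

Symmetry ⇒ E = E(r) r̂. Gaussian sphere of radius r = 0.184 m (inside the shell, r < 0.376 m).
No charge lies within this surface, so Q_enc = 0 and Gauss's law gives E·4πr² = 0 ⇒ E = 0.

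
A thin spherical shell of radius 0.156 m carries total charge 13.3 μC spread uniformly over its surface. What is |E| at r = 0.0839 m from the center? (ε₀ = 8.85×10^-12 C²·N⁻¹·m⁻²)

By spherical symmetry E is radial; choose a Gaussian sphere of radius r = 0.0839 m (inside the shell, r < 0.156 m).
All the charge is outside the Gaussian surface: Q_enc = 0, hence E = 0 everywhere inside the shell.

|E| = 0 N/C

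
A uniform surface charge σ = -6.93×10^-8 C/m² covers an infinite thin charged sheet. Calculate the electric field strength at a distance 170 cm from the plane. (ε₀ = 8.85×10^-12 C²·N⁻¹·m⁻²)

Choose a cylindrical pillbox piercing the sheet, end faces (area A) parallel to it.
Flux Φ = 2EA and Q_enc = σA, so 2EA = σA/ε₀ ⇒ E = |σ|/(2ε₀), independent of distance.
E = |σ|/(2ε₀) = (6.93×10^-8)/(2·8.85×10^-12) = 3.92e3 N/C.

E ≈ 3.92×10^3 V/m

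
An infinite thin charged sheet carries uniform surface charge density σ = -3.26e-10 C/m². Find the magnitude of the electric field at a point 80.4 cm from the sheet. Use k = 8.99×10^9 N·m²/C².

By planar symmetry E is perpendicular to the sheet and uniform; use a Gaussian pillbox with flat faces of area A on each side of the sheet.
Only the two end caps contribute flux: Φ = 2EA. With Q_enc = σA, Gauss's law gives E = |σ|/(2ε₀).
E = 2πk|σ| = 2π(8.99×10^9)(3.26×10^-10) = 18.4 N/C.

|E| ≈ 18.4 N/C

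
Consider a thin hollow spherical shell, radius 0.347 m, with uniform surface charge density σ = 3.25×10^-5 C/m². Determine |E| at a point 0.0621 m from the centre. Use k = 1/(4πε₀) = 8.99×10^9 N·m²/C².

Take a concentric spherical Gaussian surface of radius r = 0.0621 m (inside the shell, r < 0.347 m).
No charge lies within this surface, so Q_enc = 0 and Gauss's law gives E·4πr² = 0 ⇒ E = 0.

E = 0 (no enclosed charge)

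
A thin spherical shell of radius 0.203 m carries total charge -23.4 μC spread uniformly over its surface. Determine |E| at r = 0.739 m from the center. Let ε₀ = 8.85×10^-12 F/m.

By spherical symmetry E is radial; choose a Gaussian sphere of radius r = 0.739 m (r > 0.203 m).
The entire shell is enclosed: Q_enc = -2.34×10^-5 C.
By Gauss's law, ∮E·dA = E·4πr² = Q_enc/ε₀.
E = |Q_enc|/(4πε₀r²) = (2.34×10^-5)/(4π·8.85×10^-12·(0.739)²) = 3.85×10^5 N/C.

E ≈ 3.85e5 N/C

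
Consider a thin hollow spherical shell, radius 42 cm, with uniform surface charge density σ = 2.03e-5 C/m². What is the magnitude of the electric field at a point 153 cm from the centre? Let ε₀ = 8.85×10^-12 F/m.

By spherical symmetry E is radial; choose a Gaussian sphere of radius r = 153 cm (r > 42 cm).
The entire shell is enclosed: Q_enc = σ·4πR² = (2.03×10^-5)·4π·(0.42)² = 4.50e-5 C.
Since E is radial and uniform over the Gaussian sphere, Φ = E·4πr² = Q_enc/ε₀.
E = |Q_enc|/(4πε₀r²) = (4.50×10^-5)/(4π·8.85×10^-12·(1.53)²) = 1.73×10^5 N/C.

|E| = 1.73×10^5 N/C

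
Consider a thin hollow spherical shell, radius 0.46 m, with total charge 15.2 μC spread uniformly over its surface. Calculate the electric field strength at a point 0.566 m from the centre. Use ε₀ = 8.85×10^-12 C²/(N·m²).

Take a concentric spherical Gaussian surface of radius r = 0.566 m (r > 0.46 m).
The entire shell is enclosed: Q_enc = 1.52×10^-5 C.
Gauss's law: E·4πr² = Q_enc/ε₀.
E = |Q_enc|/(4πε₀r²) = (1.52×10^-5)/(4π·8.85×10^-12·(0.566)²) = 4.27e5 N/C.

4.27×10^5 N/C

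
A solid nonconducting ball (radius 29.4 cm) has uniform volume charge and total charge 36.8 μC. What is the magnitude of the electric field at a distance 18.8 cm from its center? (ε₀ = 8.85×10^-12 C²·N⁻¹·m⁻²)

Take a concentric spherical Gaussian surface of radius r = 18.8 cm (r < R).
Only the charge within r is enclosed: Q_enc = Q·(r/R)³ = (36.8 μC)·(18.8 cm/29.4 cm)³ = 9.622×10^-6 C.
Gauss's law: E·4πr² = Q_enc/ε₀.
E = |Q_enc|/(4πε₀r²) = (9.622×10^-6)/(4π·8.85×10^-12·(0.188)²) = 2.45e6 N/C.

E = 2.45×10^6 N/C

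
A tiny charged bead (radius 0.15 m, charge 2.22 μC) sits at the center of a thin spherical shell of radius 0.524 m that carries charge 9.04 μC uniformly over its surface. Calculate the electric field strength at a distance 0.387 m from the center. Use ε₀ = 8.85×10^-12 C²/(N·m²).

Take a concentric spherical Gaussian surface of radius r = 0.387 m (between the bodies, 0.15 m < r < 0.524 m).
The shell at 0.524 m lies outside the Gaussian surface, so Q_enc = 2.22 μC = 2.22×10^-6 C.
By Gauss's law, ∮E·dA = E·4πr² = Q_enc/ε₀.
E = |Q_enc|/(4πε₀r²) = (2.22×10^-6)/(4π·8.85×10^-12·(0.387)²) = 1.33×10^5 N/C.

|E| = 1.33×10^5 N/C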